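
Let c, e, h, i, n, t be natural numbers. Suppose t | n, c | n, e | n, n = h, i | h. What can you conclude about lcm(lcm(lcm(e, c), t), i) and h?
lcm(lcm(lcm(e, c), t), i) | h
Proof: e | n and c | n, hence lcm(e, c) | n. Since t | n, lcm(lcm(e, c), t) | n. n = h, so lcm(lcm(e, c), t) | h. Since i | h, lcm(lcm(lcm(e, c), t), i) | h.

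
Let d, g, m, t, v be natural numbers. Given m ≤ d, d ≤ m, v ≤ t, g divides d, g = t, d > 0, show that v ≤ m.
d ≤ m and m ≤ d, thus d = m. g = t and g divides d, hence t divides d. d > 0, so t ≤ d. Since v ≤ t, v ≤ d. Because d = m, v ≤ m.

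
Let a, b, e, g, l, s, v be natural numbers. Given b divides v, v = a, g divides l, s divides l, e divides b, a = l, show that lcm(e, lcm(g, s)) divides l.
Since v = a and a = l, v = l. b divides v, so b divides l. Since e divides b, e divides l. Since g divides l and s divides l, lcm(g, s) divides l. Since e divides l, lcm(e, lcm(g, s)) divides l.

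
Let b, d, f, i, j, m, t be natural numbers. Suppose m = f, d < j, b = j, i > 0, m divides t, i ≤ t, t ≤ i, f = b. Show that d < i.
t ≤ i and i ≤ t, so t = i. m = f and m divides t, therefore f divides t. Because f = b, b divides t. Because t = i, b divides i. i > 0, so b ≤ i. Since b = j, j ≤ i. Since d < j, d < i.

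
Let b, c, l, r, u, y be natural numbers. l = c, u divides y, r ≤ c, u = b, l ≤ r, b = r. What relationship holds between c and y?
c divides y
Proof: l = c and l ≤ r, thus c ≤ r. Since r ≤ c, r = c. From u = b and b = r, u = r. u divides y, so r divides y. Because r = c, c divides y.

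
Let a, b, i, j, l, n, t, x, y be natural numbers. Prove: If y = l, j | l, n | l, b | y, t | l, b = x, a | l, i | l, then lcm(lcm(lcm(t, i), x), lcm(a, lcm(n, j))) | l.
Because t | l and i | l, lcm(t, i) | l. y = l and b | y, hence b | l. b = x, so x | l. Since lcm(t, i) | l, lcm(lcm(t, i), x) | l. n | l and j | l, so lcm(n, j) | l. a | l, so lcm(a, lcm(n, j)) | l. lcm(lcm(t, i), x) | l, so lcm(lcm(lcm(t, i), x), lcm(a, lcm(n, j))) | l.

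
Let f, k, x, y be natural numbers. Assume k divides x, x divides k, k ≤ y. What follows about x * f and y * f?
x * f ≤ y * f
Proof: k divides x and x divides k, hence k = x. Since k ≤ y, x ≤ y. By multiplying by a non-negative, x * f ≤ y * f.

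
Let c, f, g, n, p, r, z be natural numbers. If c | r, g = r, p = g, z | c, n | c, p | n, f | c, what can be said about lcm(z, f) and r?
lcm(z, f) | r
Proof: p = g and g = r, thus p = r. p | n, so r | n. n | c, so r | c. c | r, so c = r. From z | c and f | c, lcm(z, f) | c. Since c = r, lcm(z, f) | r.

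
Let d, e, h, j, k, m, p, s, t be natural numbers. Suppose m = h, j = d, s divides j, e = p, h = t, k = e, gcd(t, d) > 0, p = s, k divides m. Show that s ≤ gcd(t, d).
m = h and h = t, so m = t. Since e = p and p = s, e = s. k = e and k divides m, hence e divides m. e = s, so s divides m. From m = t, s divides t. j = d and s divides j, so s divides d. s divides t, so s divides gcd(t, d). Since gcd(t, d) > 0, s ≤ gcd(t, d).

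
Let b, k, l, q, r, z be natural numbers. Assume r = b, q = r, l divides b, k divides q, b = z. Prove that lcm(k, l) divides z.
Because q = r and r = b, q = b. Since k divides q, k divides b. Since l divides b, lcm(k, l) divides b. b = z, so lcm(k, l) divides z.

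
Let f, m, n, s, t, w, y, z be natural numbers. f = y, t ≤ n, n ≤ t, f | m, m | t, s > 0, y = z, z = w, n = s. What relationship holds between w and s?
w ≤ s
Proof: y = z and z = w, thus y = w. From f = y and f | m, y | m. t ≤ n and n ≤ t, therefore t = n. n = s, so t = s. Since m | t, m | s. y | m, so y | s. s > 0, so y ≤ s. Since y = w, w ≤ s.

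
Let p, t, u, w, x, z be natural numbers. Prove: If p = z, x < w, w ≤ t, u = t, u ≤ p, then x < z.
From u = t and u ≤ p, t ≤ p. Since w ≤ t, w ≤ p. Since x < w, x < p. p = z, so x < z.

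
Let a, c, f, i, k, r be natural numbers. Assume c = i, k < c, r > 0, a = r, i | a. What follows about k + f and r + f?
k + f < r + f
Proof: c = i and k < c, so k < i. Since a = r and i | a, i | r. Since r > 0, i ≤ r. Because k < i, k < r. Then k + f < r + f.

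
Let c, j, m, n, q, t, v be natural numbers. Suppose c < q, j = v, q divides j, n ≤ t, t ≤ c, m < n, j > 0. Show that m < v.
Because n ≤ t and t ≤ c, n ≤ c. c < q, so n < q. Since q divides j and j > 0, q ≤ j. j = v, so q ≤ v. From n < q, n < v. m < n, so m < v.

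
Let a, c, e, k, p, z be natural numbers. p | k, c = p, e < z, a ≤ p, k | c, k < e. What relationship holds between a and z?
a < z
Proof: Since c = p and k | c, k | p. p | k, so k = p. k < e, so p < e. Since a ≤ p, a < e. Since e < z, a < z.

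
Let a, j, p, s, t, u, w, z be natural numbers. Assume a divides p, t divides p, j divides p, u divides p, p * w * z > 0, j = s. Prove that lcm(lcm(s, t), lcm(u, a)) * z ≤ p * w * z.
j = s and j divides p, therefore s divides p. Since t divides p, lcm(s, t) divides p. u divides p and a divides p, therefore lcm(u, a) divides p. Since lcm(s, t) divides p, lcm(lcm(s, t), lcm(u, a)) divides p. Then lcm(lcm(s, t), lcm(u, a)) divides p * w. Then lcm(lcm(s, t), lcm(u, a)) * z divides p * w * z. Since p * w * z > 0, lcm(lcm(s, t), lcm(u, a)) * z ≤ p * w * z.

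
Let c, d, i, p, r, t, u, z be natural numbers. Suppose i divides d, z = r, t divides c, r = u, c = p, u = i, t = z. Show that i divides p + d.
r = u and u = i, thus r = i. t = z and z = r, hence t = r. c = p and t divides c, thus t divides p. t = r, so r divides p. Since r = i, i divides p. From i divides d, i divides p + d.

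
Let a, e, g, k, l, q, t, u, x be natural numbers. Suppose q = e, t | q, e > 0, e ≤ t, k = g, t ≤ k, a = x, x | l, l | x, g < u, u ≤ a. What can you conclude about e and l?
e < l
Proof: q = e and t | q, so t | e. Since e > 0, t ≤ e. e ≤ t, so t = e. k = g and t ≤ k, so t ≤ g. x | l and l | x, so x = l. a = x, so a = l. Since g < u and u ≤ a, g < a. a = l, so g < l. Since t ≤ g, t < l. t = e, so e < l.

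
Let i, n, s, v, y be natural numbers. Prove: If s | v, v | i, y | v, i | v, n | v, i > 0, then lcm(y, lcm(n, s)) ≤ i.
v | i and i | v, thus v = i. Because n | v and s | v, lcm(n, s) | v. y | v, so lcm(y, lcm(n, s)) | v. Since v = i, lcm(y, lcm(n, s)) | i. i > 0, so lcm(y, lcm(n, s)) ≤ i.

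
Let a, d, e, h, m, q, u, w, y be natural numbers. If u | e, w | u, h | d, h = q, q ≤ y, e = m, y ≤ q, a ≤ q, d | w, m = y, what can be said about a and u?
a ≤ u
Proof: h | d and d | w, therefore h | w. w | u, so h | u. h = q, so q | u. y ≤ q and q ≤ y, thus y = q. m = y, so m = q. e = m and u | e, so u | m. From m = q, u | q. Since q | u, q = u. a ≤ q, so a ≤ u.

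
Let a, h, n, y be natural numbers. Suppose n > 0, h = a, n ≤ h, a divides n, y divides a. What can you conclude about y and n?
y divides n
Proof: a divides n and n > 0, hence a ≤ n. Since h = a and n ≤ h, n ≤ a. Since a ≤ n, a = n. Since y divides a, y divides n.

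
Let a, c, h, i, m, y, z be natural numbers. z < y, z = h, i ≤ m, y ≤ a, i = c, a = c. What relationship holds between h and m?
h < m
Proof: z = h and z < y, hence h < y. From a = c and y ≤ a, y ≤ c. Because h < y, h < c. i = c and i ≤ m, therefore c ≤ m. Since h < c, h < m.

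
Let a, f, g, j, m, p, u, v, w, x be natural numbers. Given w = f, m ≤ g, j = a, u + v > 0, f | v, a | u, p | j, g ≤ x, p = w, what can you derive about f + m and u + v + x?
f + m ≤ u + v + x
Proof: p = w and w = f, so p = f. Since p | j, f | j. Since j = a, f | a. a | u, so f | u. Since f | v, f | u + v. u + v > 0, so f ≤ u + v. m ≤ g and g ≤ x, hence m ≤ x. f ≤ u + v, so f + m ≤ u + v + x.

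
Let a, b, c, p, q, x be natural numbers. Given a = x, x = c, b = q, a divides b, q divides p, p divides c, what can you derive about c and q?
c = q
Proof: Since a = x and x = c, a = c. b = q and a divides b, thus a divides q. Since a = c, c divides q. From q divides p and p divides c, q divides c. c divides q, so c = q.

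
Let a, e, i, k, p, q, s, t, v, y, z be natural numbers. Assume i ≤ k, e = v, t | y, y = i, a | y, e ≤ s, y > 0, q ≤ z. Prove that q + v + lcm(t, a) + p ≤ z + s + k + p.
e = v and e ≤ s, therefore v ≤ s. Since t | y and a | y, lcm(t, a) | y. y > 0, so lcm(t, a) ≤ y. Since y = i, lcm(t, a) ≤ i. i ≤ k, so lcm(t, a) ≤ k. v ≤ s, so v + lcm(t, a) ≤ s + k. Then v + lcm(t, a) + p ≤ s + k + p. From q ≤ z, q + v + lcm(t, a) + p ≤ z + s + k + p.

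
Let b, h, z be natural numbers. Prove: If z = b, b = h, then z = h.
z = b and b = h. By transitivity, z = h.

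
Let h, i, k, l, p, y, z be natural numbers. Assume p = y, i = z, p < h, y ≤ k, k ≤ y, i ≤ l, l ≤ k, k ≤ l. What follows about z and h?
z < h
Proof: Since l ≤ k and k ≤ l, l = k. k ≤ y and y ≤ k, hence k = y. Because l = k, l = y. Since i = z and i ≤ l, z ≤ l. l = y, so z ≤ y. Because p = y and p < h, y < h. Since z ≤ y, z < h.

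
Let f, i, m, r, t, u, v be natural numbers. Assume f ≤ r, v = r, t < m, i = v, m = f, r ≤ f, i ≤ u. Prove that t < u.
From m = f and t < m, t < f. From i = v and v = r, i = r. r ≤ f and f ≤ r, therefore r = f. Since i = r, i = f. i ≤ u, so f ≤ u. t < f, so t < u.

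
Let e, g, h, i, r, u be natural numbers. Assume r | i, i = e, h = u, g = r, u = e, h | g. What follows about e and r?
e = r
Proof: i = e and r | i, hence r | e. h = u and u = e, hence h = e. g = r and h | g, hence h | r. h = e, so e | r. Since r | e, r = e. Then e = r.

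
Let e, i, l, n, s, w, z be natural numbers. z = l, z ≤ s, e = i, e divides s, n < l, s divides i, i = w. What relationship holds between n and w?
n < w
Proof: e = i and e divides s, thus i divides s. From s divides i, s = i. Since i = w, s = w. Because z = l and z ≤ s, l ≤ s. Since s = w, l ≤ w. n < l, so n < w.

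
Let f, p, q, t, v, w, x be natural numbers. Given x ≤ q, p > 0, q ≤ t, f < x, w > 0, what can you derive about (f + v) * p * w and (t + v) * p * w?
(f + v) * p * w < (t + v) * p * w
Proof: Because x ≤ q and q ≤ t, x ≤ t. Since f < x, f < t. Then f + v < t + v. Since p > 0, (f + v) * p < (t + v) * p. Since w > 0, (f + v) * p * w < (t + v) * p * w.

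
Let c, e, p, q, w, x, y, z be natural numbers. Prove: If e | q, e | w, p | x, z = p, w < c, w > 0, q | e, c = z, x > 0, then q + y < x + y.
Since e | q and q | e, e = q. Since e | w and w > 0, e ≤ w. From w < c, e < c. Since e = q, q < c. c = z, so q < z. Since z = p, q < p. p | x and x > 0, hence p ≤ x. From q < p, q < x. Then q + y < x + y.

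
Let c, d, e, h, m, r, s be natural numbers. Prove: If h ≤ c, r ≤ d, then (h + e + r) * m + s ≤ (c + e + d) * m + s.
Since h ≤ c, h + e ≤ c + e. Since r ≤ d, h + e + r ≤ c + e + d. By multiplying by a non-negative, (h + e + r) * m ≤ (c + e + d) * m. Then (h + e + r) * m + s ≤ (c + e + d) * m + s.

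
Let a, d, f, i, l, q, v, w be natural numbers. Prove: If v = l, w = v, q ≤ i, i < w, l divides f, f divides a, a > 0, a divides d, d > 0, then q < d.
q ≤ i and i < w, hence q < w. w = v, so q < v. Since v = l, q < l. Because l divides f and f divides a, l divides a. Since a > 0, l ≤ a. From a divides d and d > 0, a ≤ d. Since l ≤ a, l ≤ d. q < l, so q < d.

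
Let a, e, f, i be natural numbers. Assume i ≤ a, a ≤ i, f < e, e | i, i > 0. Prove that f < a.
i ≤ a and a ≤ i, thus i = a. e | i and i > 0, therefore e ≤ i. Since f < e, f < i. i = a, so f < a.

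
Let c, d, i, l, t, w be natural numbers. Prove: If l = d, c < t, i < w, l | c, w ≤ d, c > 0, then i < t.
i < w and w ≤ d, thus i < d. l = d and l | c, thus d | c. c > 0, so d ≤ c. c < t, so d < t. Since i < d, i < t.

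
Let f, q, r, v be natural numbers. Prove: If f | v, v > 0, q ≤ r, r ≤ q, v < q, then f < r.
f | v and v > 0, so f ≤ v. From q ≤ r and r ≤ q, q = r. v < q, so v < r. f ≤ v, so f < r.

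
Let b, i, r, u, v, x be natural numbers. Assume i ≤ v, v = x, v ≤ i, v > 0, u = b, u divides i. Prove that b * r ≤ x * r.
Since i ≤ v and v ≤ i, i = v. Since u divides i, u divides v. u = b, so b divides v. Since v > 0, b ≤ v. Since v = x, b ≤ x. By multiplying by a non-negative, b * r ≤ x * r.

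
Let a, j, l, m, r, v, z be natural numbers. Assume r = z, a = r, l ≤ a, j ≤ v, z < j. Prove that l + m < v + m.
a = r and l ≤ a, thus l ≤ r. Because r = z, l ≤ z. Since z < j and j ≤ v, z < v. l ≤ z, so l < v. Then l + m < v + m.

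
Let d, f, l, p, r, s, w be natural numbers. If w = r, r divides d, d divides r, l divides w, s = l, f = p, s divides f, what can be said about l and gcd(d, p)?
l divides gcd(d, p)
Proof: r divides d and d divides r, thus r = d. Since w = r, w = d. l divides w, so l divides d. From f = p and s divides f, s divides p. Since s = l, l divides p. From l divides d, l divides gcd(d, p).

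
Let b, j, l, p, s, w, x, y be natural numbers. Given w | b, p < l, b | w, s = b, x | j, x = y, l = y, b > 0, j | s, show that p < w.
l = y and p < l, therefore p < y. b | w and w | b, so b = w. x = y and x | j, thus y | j. From j | s, y | s. Since s = b, y | b. Since b > 0, y ≤ b. Since b = w, y ≤ w. Since p < y, p < w.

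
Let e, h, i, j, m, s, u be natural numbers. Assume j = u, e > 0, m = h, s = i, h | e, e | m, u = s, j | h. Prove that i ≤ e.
Since u = s and s = i, u = i. Since m = h and e | m, e | h. Since h | e, h = e. j = u and j | h, so u | h. h = e, so u | e. From e > 0, u ≤ e. Since u = i, i ≤ e.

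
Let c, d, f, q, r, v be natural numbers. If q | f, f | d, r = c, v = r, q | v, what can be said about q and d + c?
q | d + c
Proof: q | f and f | d, so q | d. v = r and q | v, so q | r. r = c, so q | c. q | d, so q | d + c.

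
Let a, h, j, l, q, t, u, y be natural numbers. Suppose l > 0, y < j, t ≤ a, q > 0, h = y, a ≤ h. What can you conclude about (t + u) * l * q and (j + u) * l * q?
(t + u) * l * q < (j + u) * l * q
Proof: t ≤ a and a ≤ h, therefore t ≤ h. h = y, so t ≤ y. Because y < j, t < j. Then t + u < j + u. Combined with l > 0, by multiplying by a positive, (t + u) * l < (j + u) * l. Since q > 0, by multiplying by a positive, (t + u) * l * q < (j + u) * l * q.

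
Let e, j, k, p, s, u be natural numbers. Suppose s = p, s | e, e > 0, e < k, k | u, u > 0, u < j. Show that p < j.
s | e and e > 0, hence s ≤ e. e < k, so s < k. s = p, so p < k. Since k | u and u > 0, k ≤ u. p < k, so p < u. Since u < j, p < j.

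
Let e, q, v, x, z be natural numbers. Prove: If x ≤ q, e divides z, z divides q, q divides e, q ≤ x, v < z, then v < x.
Because q divides e and e divides z, q divides z. Since z divides q, z = q. q ≤ x and x ≤ q, therefore q = x. z = q, so z = x. v < z, so v < x.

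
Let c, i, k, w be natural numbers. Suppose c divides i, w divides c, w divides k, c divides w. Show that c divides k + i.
w divides c and c divides w, thus w = c. Since w divides k, c divides k. c divides i, so c divides k + i.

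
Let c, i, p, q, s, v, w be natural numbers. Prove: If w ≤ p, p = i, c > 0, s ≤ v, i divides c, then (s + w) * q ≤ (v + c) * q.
p = i and w ≤ p, so w ≤ i. i divides c and c > 0, so i ≤ c. w ≤ i, so w ≤ c. s ≤ v, so s + w ≤ v + c. By multiplying by a non-negative, (s + w) * q ≤ (v + c) * q.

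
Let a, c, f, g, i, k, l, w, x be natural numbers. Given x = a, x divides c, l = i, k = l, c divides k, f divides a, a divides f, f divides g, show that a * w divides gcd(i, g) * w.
x = a and x divides c, so a divides c. k = l and c divides k, so c divides l. From l = i, c divides i. a divides c, so a divides i. f divides a and a divides f, therefore f = a. From f divides g, a divides g. a divides i, so a divides gcd(i, g). Then a * w divides gcd(i, g) * w.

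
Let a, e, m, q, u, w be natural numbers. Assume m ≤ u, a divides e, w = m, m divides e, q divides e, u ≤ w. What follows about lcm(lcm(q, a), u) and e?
lcm(lcm(q, a), u) divides e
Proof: Because q divides e and a divides e, lcm(q, a) divides e. w = m and u ≤ w, so u ≤ m. m ≤ u, so m = u. m divides e, so u divides e. Since lcm(q, a) divides e, lcm(lcm(q, a), u) divides e.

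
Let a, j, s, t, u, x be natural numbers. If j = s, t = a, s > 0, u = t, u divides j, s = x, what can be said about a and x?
a ≤ x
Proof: Because u = t and u divides j, t divides j. Because j = s, t divides s. Since t = a, a divides s. s > 0, so a ≤ s. Since s = x, a ≤ x.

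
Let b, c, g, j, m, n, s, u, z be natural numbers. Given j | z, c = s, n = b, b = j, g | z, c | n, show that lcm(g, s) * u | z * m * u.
n = b and b = j, hence n = j. Because c = s and c | n, s | n. Since n = j, s | j. j | z, so s | z. g | z, so lcm(g, s) | z. Then lcm(g, s) | z * m. Then lcm(g, s) * u | z * m * u.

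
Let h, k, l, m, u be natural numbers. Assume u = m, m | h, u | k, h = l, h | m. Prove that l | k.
Since m | h and h | m, m = h. h = l, so m = l. From u = m and u | k, m | k. m = l, so l | k.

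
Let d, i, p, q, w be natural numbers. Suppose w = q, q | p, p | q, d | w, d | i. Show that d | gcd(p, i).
q | p and p | q, thus q = p. Since w = q, w = p. d | w, so d | p. From d | i, d | gcd(p, i).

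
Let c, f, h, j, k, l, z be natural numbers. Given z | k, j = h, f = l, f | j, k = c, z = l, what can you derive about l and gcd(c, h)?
l | gcd(c, h)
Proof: Since k = c and z | k, z | c. z = l, so l | c. j = h and f | j, therefore f | h. f = l, so l | h. l | c, so l | gcd(c, h).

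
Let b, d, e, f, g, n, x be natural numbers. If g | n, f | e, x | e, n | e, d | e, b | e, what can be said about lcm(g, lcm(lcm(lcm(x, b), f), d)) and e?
lcm(g, lcm(lcm(lcm(x, b), f), d)) | e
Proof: g | n and n | e, thus g | e. x | e and b | e, hence lcm(x, b) | e. Since f | e, lcm(lcm(x, b), f) | e. d | e, so lcm(lcm(lcm(x, b), f), d) | e. Since g | e, lcm(g, lcm(lcm(lcm(x, b), f), d)) | e.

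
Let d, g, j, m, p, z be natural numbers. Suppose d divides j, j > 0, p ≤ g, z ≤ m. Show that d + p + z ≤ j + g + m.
Since d divides j and j > 0, d ≤ j. p ≤ g and z ≤ m, hence p + z ≤ g + m. Since d ≤ j, d + p + z ≤ j + g + m.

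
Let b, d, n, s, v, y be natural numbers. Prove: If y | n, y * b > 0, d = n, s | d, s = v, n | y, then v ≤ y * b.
From n | y and y | n, n = y. d = n and s | d, thus s | n. Since n = y, s | y. s = v, so v | y. Then v | y * b. Since y * b > 0, v ≤ y * b.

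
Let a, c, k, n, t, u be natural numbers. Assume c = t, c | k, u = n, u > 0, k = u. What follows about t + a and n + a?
t + a ≤ n + a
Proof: Since k = u and c | k, c | u. Since c = t, t | u. Since u > 0, t ≤ u. u = n, so t ≤ n. Then t + a ≤ n + a.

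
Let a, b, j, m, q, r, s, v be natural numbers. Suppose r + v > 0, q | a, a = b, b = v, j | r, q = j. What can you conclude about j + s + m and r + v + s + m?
j + s + m ≤ r + v + s + m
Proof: a = b and b = v, thus a = v. Since q | a, q | v. Since q = j, j | v. j | r, so j | r + v. Because r + v > 0, j ≤ r + v. Then j + s ≤ r + v + s. Then j + s + m ≤ r + v + s + m.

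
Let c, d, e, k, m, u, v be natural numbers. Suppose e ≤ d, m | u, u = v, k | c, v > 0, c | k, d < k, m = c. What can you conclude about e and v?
e < v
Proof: c | k and k | c, hence c = k. u = v and m | u, hence m | v. Since m = c, c | v. Since v > 0, c ≤ v. Since c = k, k ≤ v. Because d < k, d < v. Since e ≤ d, e < v.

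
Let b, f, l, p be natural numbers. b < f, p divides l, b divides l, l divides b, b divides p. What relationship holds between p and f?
p < f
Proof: l divides b and b divides l, so l = b. p divides l, so p divides b. b divides p, so b = p. Since b < f, p < f.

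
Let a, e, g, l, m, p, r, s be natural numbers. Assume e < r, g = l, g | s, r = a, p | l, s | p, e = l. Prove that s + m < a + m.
g = l and g | s, therefore l | s. s | p and p | l, so s | l. l | s, so l = s. Since e = l, e = s. e < r, so s < r. r = a, so s < a. Then s + m < a + m.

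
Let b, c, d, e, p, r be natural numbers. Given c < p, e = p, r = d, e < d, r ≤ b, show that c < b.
e = p and e < d, therefore p < d. From c < p, c < d. r = d and r ≤ b, so d ≤ b. c < d, so c < b.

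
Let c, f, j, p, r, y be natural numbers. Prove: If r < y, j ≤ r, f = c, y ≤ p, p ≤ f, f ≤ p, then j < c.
p ≤ f and f ≤ p, therefore p = f. Since f = c, p = c. j ≤ r and r < y, so j < y. Since y ≤ p, j < p. Because p = c, j < c.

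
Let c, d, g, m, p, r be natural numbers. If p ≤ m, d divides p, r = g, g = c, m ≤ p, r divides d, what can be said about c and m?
c divides m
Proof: r = g and g = c, thus r = c. From p ≤ m and m ≤ p, p = m. Because r divides d and d divides p, r divides p. p = m, so r divides m. Since r = c, c divides m.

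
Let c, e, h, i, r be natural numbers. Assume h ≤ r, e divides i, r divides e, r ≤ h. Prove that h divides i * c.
r ≤ h and h ≤ r, thus r = h. Because r divides e and e divides i, r divides i. Since r = h, h divides i. Then h divides i * c.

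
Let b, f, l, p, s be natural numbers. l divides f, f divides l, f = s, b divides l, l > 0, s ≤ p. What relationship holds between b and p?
b ≤ p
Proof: From l divides f and f divides l, l = f. Since f = s, l = s. b divides l and l > 0, therefore b ≤ l. l = s, so b ≤ s. Since s ≤ p, b ≤ p.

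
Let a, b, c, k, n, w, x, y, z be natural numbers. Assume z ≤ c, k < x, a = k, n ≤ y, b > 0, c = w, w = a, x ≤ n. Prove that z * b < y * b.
From c = w and w = a, c = a. Since z ≤ c, z ≤ a. From a = k, z ≤ k. k < x and x ≤ n, so k < n. z ≤ k, so z < n. Since n ≤ y, z < y. Combined with b > 0, by multiplying by a positive, z * b < y * b.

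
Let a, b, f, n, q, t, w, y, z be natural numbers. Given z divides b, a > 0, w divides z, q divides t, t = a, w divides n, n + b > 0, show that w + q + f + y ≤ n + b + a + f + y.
w divides z and z divides b, therefore w divides b. w divides n, so w divides n + b. n + b > 0, so w ≤ n + b. t = a and q divides t, hence q divides a. Since a > 0, q ≤ a. w ≤ n + b, so w + q ≤ n + b + a. Then w + q + f ≤ n + b + a + f. Then w + q + f + y ≤ n + b + a + f + y.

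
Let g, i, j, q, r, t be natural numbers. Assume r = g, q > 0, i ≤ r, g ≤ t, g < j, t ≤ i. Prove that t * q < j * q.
r = g and i ≤ r, so i ≤ g. Since t ≤ i, t ≤ g. Since g ≤ t, g = t. g < j, so t < j. Combined with q > 0, by multiplying by a positive, t * q < j * q.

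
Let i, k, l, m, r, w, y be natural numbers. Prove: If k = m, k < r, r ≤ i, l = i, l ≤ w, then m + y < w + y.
k = m and k < r, hence m < r. l = i and l ≤ w, so i ≤ w. Since r ≤ i, r ≤ w. m < r, so m < w. Then m + y < w + y.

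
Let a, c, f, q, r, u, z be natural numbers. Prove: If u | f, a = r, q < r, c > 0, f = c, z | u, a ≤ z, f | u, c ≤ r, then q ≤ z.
Since a = r and a ≤ z, r ≤ z. Since u | f and f | u, u = f. Since f = c, u = c. z | u, so z | c. Since c > 0, z ≤ c. c ≤ r, so z ≤ r. r ≤ z, so r = z. Since q < r, q < z. Then q ≤ z.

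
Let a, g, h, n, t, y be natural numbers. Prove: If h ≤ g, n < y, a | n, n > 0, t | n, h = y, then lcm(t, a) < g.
From t | n and a | n, lcm(t, a) | n. Since n > 0, lcm(t, a) ≤ n. From h = y and h ≤ g, y ≤ g. n < y, so n < g. Since lcm(t, a) ≤ n, lcm(t, a) < g.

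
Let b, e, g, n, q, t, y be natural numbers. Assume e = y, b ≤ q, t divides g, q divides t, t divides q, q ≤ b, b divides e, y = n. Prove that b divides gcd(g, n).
t divides q and q divides t, so t = q. From q ≤ b and b ≤ q, q = b. t = q, so t = b. Since t divides g, b divides g. From e = y and y = n, e = n. b divides e, so b divides n. Since b divides g, b divides gcd(g, n).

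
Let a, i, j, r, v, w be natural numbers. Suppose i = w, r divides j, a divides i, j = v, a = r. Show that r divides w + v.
a = r and a divides i, so r divides i. i = w, so r divides w. j = v and r divides j, therefore r divides v. r divides w, so r divides w + v.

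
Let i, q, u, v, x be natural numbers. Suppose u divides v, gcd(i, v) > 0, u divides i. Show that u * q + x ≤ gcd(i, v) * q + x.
u divides i and u divides v, therefore u divides gcd(i, v). gcd(i, v) > 0, so u ≤ gcd(i, v). By multiplying by a non-negative, u * q ≤ gcd(i, v) * q. Then u * q + x ≤ gcd(i, v) * q + x.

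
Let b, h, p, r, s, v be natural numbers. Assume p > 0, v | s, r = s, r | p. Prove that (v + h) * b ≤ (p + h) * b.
Because r = s and r | p, s | p. Since v | s, v | p. p > 0, so v ≤ p. Then v + h ≤ p + h. Then (v + h) * b ≤ (p + h) * b.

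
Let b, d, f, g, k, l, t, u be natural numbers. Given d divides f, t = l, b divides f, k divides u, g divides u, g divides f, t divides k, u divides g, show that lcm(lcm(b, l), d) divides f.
t = l and t divides k, hence l divides k. Since k divides u, l divides u. From g divides u and u divides g, g = u. Because g divides f, u divides f. Since l divides u, l divides f. b divides f, so lcm(b, l) divides f. Since d divides f, lcm(lcm(b, l), d) divides f.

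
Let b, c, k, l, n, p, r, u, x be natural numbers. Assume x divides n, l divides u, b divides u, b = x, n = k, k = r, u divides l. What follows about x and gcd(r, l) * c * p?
x divides gcd(r, l) * c * p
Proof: n = k and x divides n, hence x divides k. From k = r, x divides r. From u divides l and l divides u, u = l. b = x and b divides u, therefore x divides u. Since u = l, x divides l. x divides r, so x divides gcd(r, l). Then x divides gcd(r, l) * c. Then x divides gcd(r, l) * c * p.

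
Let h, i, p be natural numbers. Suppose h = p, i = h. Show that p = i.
i = h and h = p, thus i = p. Then p = i.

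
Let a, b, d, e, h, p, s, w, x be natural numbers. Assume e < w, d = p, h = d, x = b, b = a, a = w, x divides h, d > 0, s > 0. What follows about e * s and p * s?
e * s < p * s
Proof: From x = b and b = a, x = a. a = w, so x = w. Since x divides h, w divides h. Since h = d, w divides d. Since d > 0, w ≤ d. d = p, so w ≤ p. Because e < w, e < p. Combined with s > 0, by multiplying by a positive, e * s < p * s.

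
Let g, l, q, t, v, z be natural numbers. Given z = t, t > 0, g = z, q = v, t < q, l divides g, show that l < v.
g = z and z = t, thus g = t. l divides g, so l divides t. Since t > 0, l ≤ t. From q = v and t < q, t < v. Since l ≤ t, l < v.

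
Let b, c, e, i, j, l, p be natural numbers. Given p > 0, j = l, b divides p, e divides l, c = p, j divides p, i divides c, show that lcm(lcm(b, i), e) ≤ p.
c = p and i divides c, hence i divides p. b divides p, so lcm(b, i) divides p. j = l and j divides p, so l divides p. From e divides l, e divides p. lcm(b, i) divides p, so lcm(lcm(b, i), e) divides p. p > 0, so lcm(lcm(b, i), e) ≤ p.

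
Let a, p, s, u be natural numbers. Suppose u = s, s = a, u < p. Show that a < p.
u = s and s = a, thus u = a. From u < p, a < p.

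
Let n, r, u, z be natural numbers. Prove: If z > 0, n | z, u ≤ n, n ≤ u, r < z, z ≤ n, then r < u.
n ≤ u and u ≤ n, thus n = u. From n | z and z > 0, n ≤ z. z ≤ n, so z = n. Since r < z, r < n. Since n = u, r < u.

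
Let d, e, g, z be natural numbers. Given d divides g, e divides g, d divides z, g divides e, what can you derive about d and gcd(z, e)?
d divides gcd(z, e)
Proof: g divides e and e divides g, thus g = e. Since d divides g, d divides e. d divides z, so d divides gcd(z, e).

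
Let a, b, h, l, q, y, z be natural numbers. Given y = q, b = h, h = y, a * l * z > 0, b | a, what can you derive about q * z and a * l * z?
q * z ≤ a * l * z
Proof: h = y and y = q, hence h = q. b = h and b | a, therefore h | a. Since h = q, q | a. Then q | a * l. Then q * z | a * l * z. a * l * z > 0, so q * z ≤ a * l * z.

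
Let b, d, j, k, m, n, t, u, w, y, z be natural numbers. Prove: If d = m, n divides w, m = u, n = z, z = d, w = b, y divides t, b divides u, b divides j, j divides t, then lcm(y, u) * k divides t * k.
d = m and m = u, therefore d = u. n = z and z = d, thus n = d. n divides w, so d divides w. w = b, so d divides b. Since d = u, u divides b. Since b divides u, b = u. Since b divides j and j divides t, b divides t. Since b = u, u divides t. Since y divides t, lcm(y, u) divides t. Then lcm(y, u) * k divides t * k.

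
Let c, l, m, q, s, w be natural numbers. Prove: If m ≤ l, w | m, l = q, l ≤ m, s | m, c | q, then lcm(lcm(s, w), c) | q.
m ≤ l and l ≤ m, therefore m = l. Since l = q, m = q. From s | m and w | m, lcm(s, w) | m. From m = q, lcm(s, w) | q. Since c | q, lcm(lcm(s, w), c) | q.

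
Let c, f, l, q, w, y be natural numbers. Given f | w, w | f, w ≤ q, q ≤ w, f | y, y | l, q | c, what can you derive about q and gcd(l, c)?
q | gcd(l, c)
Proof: From f | w and w | f, f = w. w ≤ q and q ≤ w, therefore w = q. Since f = w, f = q. f | y and y | l, so f | l. f = q, so q | l. Since q | c, q | gcd(l, c).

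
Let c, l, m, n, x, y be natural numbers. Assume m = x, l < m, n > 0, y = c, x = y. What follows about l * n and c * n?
l * n < c * n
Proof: m = x and x = y, thus m = y. Since y = c, m = c. From l < m, l < c. From n > 0, by multiplying by a positive, l * n < c * n.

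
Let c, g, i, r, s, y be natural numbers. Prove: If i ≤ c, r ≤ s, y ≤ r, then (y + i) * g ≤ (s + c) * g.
From y ≤ r and r ≤ s, y ≤ s. Because i ≤ c, y + i ≤ s + c. By multiplying by a non-negative, (y + i) * g ≤ (s + c) * g.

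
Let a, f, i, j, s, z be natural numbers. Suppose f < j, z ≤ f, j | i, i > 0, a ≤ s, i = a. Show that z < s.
j | i and i > 0, hence j ≤ i. f < j, so f < i. i = a, so f < a. Since a ≤ s, f < s. Since z ≤ f, z < s.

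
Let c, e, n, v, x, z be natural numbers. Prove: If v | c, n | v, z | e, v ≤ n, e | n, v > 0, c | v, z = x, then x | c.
From n | v and v > 0, n ≤ v. v ≤ n, so n = v. v | c and c | v, thus v = c. Since n = v, n = c. z | e and e | n, thus z | n. Since z = x, x | n. Since n = c, x | c.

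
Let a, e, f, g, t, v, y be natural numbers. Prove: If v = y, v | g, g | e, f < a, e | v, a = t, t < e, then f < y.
Since a = t and f < a, f < t. Since v | g and g | e, v | e. Since e | v, e = v. v = y, so e = y. t < e, so t < y. Since f < t, f < y.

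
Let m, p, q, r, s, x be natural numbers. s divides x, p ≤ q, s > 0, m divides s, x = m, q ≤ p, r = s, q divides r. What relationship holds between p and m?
p ≤ m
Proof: Because x = m and s divides x, s divides m. m divides s, so s = m. q ≤ p and p ≤ q, so q = p. r = s and q divides r, thus q divides s. Since q = p, p divides s. Because s > 0, p ≤ s. Since s = m, p ≤ m.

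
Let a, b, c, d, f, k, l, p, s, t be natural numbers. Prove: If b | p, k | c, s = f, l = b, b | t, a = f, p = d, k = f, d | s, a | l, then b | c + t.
Because a = f and a | l, f | l. l = b, so f | b. p = d and b | p, so b | d. s = f and d | s, so d | f. Since b | d, b | f. From f | b, f = b. k = f, so k = b. Since k | c, b | c. Since b | t, b | c + t.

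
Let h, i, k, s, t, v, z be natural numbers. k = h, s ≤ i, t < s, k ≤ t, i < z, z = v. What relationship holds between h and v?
h < v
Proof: t < s and s ≤ i, thus t < i. Since i < z, t < z. Since z = v, t < v. k ≤ t, so k < v. Because k = h, h < v.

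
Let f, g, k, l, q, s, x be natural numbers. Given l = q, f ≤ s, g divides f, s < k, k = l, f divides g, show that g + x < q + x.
k = l and l = q, so k = q. f divides g and g divides f, hence f = g. f ≤ s and s < k, hence f < k. f = g, so g < k. From k = q, g < q. Then g + x < q + x.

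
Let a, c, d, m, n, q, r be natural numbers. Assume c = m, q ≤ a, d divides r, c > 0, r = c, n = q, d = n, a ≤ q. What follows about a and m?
a ≤ m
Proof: d = n and n = q, thus d = q. Because q ≤ a and a ≤ q, q = a. Since d = q, d = a. Since r = c and d divides r, d divides c. d = a, so a divides c. Since c > 0, a ≤ c. Because c = m, a ≤ m.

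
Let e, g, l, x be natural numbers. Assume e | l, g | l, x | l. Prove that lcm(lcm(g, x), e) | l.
g | l and x | l, hence lcm(g, x) | l. Since e | l, lcm(lcm(g, x), e) | l.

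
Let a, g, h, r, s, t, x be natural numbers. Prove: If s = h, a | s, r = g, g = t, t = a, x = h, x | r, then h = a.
s = h and a | s, hence a | h. r = g and g = t, thus r = t. Since t = a, r = a. x = h and x | r, so h | r. Since r = a, h | a. Since a | h, a = h. Then h = a.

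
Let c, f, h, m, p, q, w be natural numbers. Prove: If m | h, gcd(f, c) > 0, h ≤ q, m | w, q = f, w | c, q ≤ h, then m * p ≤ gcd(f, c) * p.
h ≤ q and q ≤ h, hence h = q. Since m | h, m | q. From q = f, m | f. m | w and w | c, thus m | c. m | f, so m | gcd(f, c). From gcd(f, c) > 0, m ≤ gcd(f, c). Then m * p ≤ gcd(f, c) * p.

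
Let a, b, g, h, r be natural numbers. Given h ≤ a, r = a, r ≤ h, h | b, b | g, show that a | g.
r = a and r ≤ h, thus a ≤ h. From h ≤ a, h = a. Because h | b and b | g, h | g. h = a, so a | g.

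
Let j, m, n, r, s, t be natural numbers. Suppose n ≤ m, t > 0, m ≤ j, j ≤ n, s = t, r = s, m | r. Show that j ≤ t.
r = s and s = t, thus r = t. j ≤ n and n ≤ m, hence j ≤ m. m ≤ j, so m = j. Since m | r, j | r. r = t, so j | t. t > 0, so j ≤ t.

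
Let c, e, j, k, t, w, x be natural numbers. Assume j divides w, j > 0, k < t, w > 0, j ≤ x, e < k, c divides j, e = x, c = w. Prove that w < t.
j divides w and w > 0, so j ≤ w. c = w and c divides j, therefore w divides j. j > 0, so w ≤ j. j ≤ w, so j = w. Since j ≤ x, w ≤ x. Because e < k and k < t, e < t. Since e = x, x < t. Since w ≤ x, w < t.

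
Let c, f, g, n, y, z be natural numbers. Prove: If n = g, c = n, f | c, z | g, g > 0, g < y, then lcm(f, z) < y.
c = n and f | c, thus f | n. From n = g, f | g. z | g, so lcm(f, z) | g. Since g > 0, lcm(f, z) ≤ g. g < y, so lcm(f, z) < y.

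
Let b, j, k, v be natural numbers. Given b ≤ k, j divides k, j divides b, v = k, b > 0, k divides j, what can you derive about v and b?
v = b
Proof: j divides k and k divides j, hence j = k. j divides b, so k divides b. Since b > 0, k ≤ b. b ≤ k, so k = b. v = k, so v = b.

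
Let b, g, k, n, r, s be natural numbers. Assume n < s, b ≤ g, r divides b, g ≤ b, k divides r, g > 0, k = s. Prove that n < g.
Because b ≤ g and g ≤ b, b = g. k divides r and r divides b, therefore k divides b. Since k = s, s divides b. b = g, so s divides g. Since g > 0, s ≤ g. Since n < s, n < g.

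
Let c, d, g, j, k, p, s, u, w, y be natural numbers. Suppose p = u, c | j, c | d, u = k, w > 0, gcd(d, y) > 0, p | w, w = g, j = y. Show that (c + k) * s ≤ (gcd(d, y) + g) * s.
Because j = y and c | j, c | y. c | d, so c | gcd(d, y). From gcd(d, y) > 0, c ≤ gcd(d, y). p = u and u = k, hence p = k. p | w, so k | w. Since w > 0, k ≤ w. Since w = g, k ≤ g. c ≤ gcd(d, y), so c + k ≤ gcd(d, y) + g. Then (c + k) * s ≤ (gcd(d, y) + g) * s.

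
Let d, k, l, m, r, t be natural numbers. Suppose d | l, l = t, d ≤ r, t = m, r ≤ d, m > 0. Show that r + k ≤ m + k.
d ≤ r and r ≤ d, therefore d = r. l = t and t = m, thus l = m. Since d | l, d | m. d = r, so r | m. From m > 0, r ≤ m. Then r + k ≤ m + k.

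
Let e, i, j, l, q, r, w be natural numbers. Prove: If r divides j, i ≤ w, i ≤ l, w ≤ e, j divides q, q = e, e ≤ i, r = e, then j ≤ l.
From i ≤ w and w ≤ e, i ≤ e. Since e ≤ i, i = e. Because r = e and r divides j, e divides j. q = e and j divides q, hence j divides e. e divides j, so e = j. i = e, so i = j. Since i ≤ l, j ≤ l.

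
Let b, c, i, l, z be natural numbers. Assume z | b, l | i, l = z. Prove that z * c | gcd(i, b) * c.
l = z and l | i, so z | i. z | b, so z | gcd(i, b). Then z * c | gcd(i, b) * c.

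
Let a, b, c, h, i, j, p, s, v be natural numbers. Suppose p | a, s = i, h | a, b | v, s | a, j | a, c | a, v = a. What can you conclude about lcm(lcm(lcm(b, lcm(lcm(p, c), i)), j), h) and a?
lcm(lcm(lcm(b, lcm(lcm(p, c), i)), j), h) | a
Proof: Since v = a and b | v, b | a. Since p | a and c | a, lcm(p, c) | a. Because s = i and s | a, i | a. Since lcm(p, c) | a, lcm(lcm(p, c), i) | a. Since b | a, lcm(b, lcm(lcm(p, c), i)) | a. Since j | a, lcm(lcm(b, lcm(lcm(p, c), i)), j) | a. Since h | a, lcm(lcm(lcm(b, lcm(lcm(p, c), i)), j), h) | a.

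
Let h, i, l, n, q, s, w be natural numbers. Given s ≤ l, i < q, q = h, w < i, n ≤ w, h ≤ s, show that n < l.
Since w < i and i < q, w < q. Since q = h, w < h. Since n ≤ w, n < h. h ≤ s and s ≤ l, therefore h ≤ l. Since n < h, n < l.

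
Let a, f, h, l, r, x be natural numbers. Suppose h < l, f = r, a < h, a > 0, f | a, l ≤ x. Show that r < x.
f | a and a > 0, so f ≤ a. Since f = r, r ≤ a. Since h < l and l ≤ x, h < x. Because a < h, a < x. Since r ≤ a, r < x.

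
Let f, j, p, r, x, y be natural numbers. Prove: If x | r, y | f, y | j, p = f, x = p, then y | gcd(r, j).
Because x = p and x | r, p | r. Because p = f, f | r. y | f, so y | r. Since y | j, y | gcd(r, j).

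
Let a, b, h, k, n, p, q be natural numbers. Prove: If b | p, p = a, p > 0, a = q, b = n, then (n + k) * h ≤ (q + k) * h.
p = a and a = q, therefore p = q. Since b | p and p > 0, b ≤ p. Since b = n, n ≤ p. Since p = q, n ≤ q. Then n + k ≤ q + k. Then (n + k) * h ≤ (q + k) * h.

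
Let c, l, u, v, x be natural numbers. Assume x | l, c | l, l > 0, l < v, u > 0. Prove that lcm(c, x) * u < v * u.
c | l and x | l, hence lcm(c, x) | l. Since l > 0, lcm(c, x) ≤ l. l < v, so lcm(c, x) < v. Since u > 0, lcm(c, x) * u < v * u.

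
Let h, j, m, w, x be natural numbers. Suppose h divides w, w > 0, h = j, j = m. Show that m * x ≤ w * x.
Since h = j and j = m, h = m. From h divides w and w > 0, h ≤ w. Since h = m, m ≤ w. By multiplying by a non-negative, m * x ≤ w * x.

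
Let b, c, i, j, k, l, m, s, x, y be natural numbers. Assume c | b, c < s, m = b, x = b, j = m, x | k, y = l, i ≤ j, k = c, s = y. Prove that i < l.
Since j = m and m = b, j = b. From k = c and x | k, x | c. x = b, so b | c. c | b, so b = c. Since j = b, j = c. From i ≤ j, i ≤ c. s = y and c < s, so c < y. Since y = l, c < l. i ≤ c, so i < l.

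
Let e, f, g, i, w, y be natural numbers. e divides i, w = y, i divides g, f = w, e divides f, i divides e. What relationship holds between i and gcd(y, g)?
i divides gcd(y, g)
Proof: Because e divides i and i divides e, e = i. From f = w and w = y, f = y. Since e divides f, e divides y. e = i, so i divides y. i divides g, so i divides gcd(y, g).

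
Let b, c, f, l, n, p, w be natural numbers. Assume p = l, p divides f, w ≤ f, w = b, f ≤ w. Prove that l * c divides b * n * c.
f ≤ w and w ≤ f, so f = w. w = b, so f = b. Since p = l and p divides f, l divides f. Since f = b, l divides b. Then l divides b * n. Then l * c divides b * n * c.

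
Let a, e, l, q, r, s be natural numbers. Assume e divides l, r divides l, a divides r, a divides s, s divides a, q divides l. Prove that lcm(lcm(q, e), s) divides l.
q divides l and e divides l, so lcm(q, e) divides l. a divides s and s divides a, therefore a = s. a divides r and r divides l, hence a divides l. a = s, so s divides l. Because lcm(q, e) divides l, lcm(lcm(q, e), s) divides l.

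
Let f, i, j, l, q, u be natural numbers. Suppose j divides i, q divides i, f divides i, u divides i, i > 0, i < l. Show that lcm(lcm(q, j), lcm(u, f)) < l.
q divides i and j divides i, thus lcm(q, j) divides i. Since u divides i and f divides i, lcm(u, f) divides i. Since lcm(q, j) divides i, lcm(lcm(q, j), lcm(u, f)) divides i. Since i > 0, lcm(lcm(q, j), lcm(u, f)) ≤ i. From i < l, lcm(lcm(q, j), lcm(u, f)) < l.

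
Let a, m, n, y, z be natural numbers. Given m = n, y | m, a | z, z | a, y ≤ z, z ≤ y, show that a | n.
y ≤ z and z ≤ y, hence y = z. z | a and a | z, thus z = a. y = z, so y = a. Since m = n and y | m, y | n. Since y = a, a | n.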